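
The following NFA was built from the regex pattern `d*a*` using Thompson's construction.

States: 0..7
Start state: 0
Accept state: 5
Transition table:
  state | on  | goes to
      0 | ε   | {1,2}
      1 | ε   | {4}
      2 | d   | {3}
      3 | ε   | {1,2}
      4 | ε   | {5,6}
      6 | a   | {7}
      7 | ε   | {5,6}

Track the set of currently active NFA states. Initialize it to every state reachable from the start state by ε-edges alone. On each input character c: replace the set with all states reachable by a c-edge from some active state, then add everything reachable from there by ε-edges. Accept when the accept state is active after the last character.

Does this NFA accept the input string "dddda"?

S₀ = ε-closure({0}) = {0,1,2,4,5,6}
'd' @ 1: {1,2,3,4,5,6}  [accepting]
'd' @ 2: {1,2,3,4,5,6}  [accepting]
'd' @ 3: {1,2,3,4,5,6}  [accepting]
'd' @ 4: {1,2,3,4,5,6}  [accepting]
'a' @ 5: {5,6,7}  [accepting]
after full input: {5,6,7}  (accept=5 in)

Answer: ACCEPT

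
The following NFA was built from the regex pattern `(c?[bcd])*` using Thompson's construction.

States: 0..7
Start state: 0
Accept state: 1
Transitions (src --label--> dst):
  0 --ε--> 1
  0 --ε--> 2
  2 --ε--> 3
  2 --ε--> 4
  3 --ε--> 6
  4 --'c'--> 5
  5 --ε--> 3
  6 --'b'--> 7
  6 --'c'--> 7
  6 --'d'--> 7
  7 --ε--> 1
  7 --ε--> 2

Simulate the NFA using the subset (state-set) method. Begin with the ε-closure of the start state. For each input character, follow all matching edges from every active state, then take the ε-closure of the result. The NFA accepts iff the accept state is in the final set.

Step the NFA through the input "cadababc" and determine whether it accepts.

S₀ = ε-closure({0}) = {0,1,2,3,4,6}
'c' @ 1: {1,2,3,4,5,6,7}  [accepting]
'a' @ 2: {}  — dead — no transitions
rest 'dababc' ignored (set empty)
final: {}; accept 1 not in set

Answer: REJECT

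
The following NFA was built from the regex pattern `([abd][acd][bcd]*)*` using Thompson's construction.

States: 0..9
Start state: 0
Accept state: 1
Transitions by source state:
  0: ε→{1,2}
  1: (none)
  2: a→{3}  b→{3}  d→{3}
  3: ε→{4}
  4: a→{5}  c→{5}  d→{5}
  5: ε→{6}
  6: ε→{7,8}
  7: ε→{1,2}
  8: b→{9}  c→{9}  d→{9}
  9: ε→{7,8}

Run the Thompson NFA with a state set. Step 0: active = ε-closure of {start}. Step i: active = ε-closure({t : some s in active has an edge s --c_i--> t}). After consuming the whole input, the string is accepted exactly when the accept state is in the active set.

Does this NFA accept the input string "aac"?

Answer: ACCEPT

Steps:
S₀ = ε-closure({0}) = {0,1,2}
'a' @ 1: {3,4}
'a' @ 2: {1,2,5,6,7,8}  [accepting]
'c' @ 3: {1,2,7,8,9}  [accepting]
end set {1,2,7,8,9} — state 1 in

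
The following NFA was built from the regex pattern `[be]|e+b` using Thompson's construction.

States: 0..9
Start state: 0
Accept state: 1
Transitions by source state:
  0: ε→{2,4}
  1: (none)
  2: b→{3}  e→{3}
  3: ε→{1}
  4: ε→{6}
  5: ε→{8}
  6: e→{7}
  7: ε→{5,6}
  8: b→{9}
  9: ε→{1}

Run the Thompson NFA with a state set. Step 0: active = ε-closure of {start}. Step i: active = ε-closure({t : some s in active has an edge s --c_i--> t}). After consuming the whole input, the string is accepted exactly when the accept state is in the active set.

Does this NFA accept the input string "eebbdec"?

S₀ = ε-closure({0}) = {0,2,4,6}
'e' @ 1: {1,3,5,6,7,8}  ✓accept
'e' @ 2: {5,6,7,8}
'b' @ 3: {1,9}  ✓accept
'b' @ 4: {}  — no active states
rest 'dec' ignored (set empty)
final: {}; accept 1 not in set

Answer: REJECT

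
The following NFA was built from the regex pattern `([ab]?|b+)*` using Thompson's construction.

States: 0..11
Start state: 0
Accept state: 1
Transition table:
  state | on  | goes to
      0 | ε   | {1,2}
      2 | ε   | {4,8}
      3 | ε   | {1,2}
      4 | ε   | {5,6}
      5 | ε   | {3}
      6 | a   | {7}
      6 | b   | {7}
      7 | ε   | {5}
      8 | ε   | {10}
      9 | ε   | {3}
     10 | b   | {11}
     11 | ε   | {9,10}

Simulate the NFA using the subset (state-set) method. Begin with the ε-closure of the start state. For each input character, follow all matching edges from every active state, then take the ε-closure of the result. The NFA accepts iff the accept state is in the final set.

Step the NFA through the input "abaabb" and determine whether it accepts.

initial (ε-close {0}): {0,1,2,3,4,5,6,8,10}
'a' @ 1: {1,2,3,4,5,6,7,8,10}  [accepting]
'b' @ 2: {1,2,3,4,5,6,7,8,9,10,11}  [accepting]
'a' @ 3: {1,2,3,4,5,6,7,8,10}  [accepting]
'a' @ 4: {1,2,3,4,5,6,7,8,10}  [accepting]
'b' @ 5: {1,2,3,4,5,6,7,8,9,10,11}  [accepting]
'b' @ 6: {1,2,3,4,5,6,7,8,9,10,11}  [accepting]
after full input: {1,2,3,4,5,6,7,8,9,10,11}  (accept=1 in)

Answer: ACCEPT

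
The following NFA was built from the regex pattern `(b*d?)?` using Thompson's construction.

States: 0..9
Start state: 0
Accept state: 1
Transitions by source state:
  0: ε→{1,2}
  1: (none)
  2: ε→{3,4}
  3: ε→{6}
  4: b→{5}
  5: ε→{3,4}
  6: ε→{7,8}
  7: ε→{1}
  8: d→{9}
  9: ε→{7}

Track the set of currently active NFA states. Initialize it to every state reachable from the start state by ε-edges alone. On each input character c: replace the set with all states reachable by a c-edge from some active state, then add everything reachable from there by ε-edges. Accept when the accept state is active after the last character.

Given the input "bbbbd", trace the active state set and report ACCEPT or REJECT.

S₀ = ε-closure({0}) = {0,1,2,3,4,6,7,8}
'b' @ 1: {1,3,4,5,6,7,8}  ✓accept
'b' @ 2: {1,3,4,5,6,7,8}  ✓accept
'b' @ 3: {1,3,4,5,6,7,8}  ✓accept
'b' @ 4: {1,3,4,5,6,7,8}  ✓accept
'd' @ 5: {1,7,9}  ✓accept
end set {1,7,9} — state 1 in

Answer: ACCEPT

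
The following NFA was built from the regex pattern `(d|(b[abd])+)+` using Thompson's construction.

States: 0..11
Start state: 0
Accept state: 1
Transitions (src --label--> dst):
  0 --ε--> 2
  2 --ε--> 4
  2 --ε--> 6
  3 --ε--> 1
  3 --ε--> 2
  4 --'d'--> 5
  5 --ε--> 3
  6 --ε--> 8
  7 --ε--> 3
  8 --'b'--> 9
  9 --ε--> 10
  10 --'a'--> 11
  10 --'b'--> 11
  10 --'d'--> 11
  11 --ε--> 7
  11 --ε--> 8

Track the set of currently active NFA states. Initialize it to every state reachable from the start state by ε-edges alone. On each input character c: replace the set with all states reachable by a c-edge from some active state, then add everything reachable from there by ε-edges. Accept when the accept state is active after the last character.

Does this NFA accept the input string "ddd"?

initial (ε-close {0}): {0,2,4,6,8}
'd' @ 1: {1,2,3,4,5,6,8}  [accepting]
'd' @ 2: {1,2,3,4,5,6,8}  [accepting]
'd' @ 3: {1,2,3,4,5,6,8}  [accepting]
after full input: {1,2,3,4,5,6,8}  (accept=1 in)

Answer: ACCEPT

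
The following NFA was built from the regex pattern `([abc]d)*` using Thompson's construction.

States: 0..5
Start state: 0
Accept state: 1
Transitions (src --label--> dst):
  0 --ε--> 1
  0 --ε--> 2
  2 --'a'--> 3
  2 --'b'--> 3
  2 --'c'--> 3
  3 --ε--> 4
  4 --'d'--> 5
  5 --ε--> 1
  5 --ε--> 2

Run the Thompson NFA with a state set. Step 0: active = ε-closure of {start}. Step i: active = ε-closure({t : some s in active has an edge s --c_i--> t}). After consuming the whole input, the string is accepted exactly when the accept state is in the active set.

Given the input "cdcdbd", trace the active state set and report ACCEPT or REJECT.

Answer: ACCEPT

Trace:
start: ε-closure({0}) = {0,1,2}
'c' @ 1: {3,4}
'd' @ 2: {1,2,5}  [accepting]
'c' @ 3: {3,4}
'd' @ 4: {1,2,5}  [accepting]
'b' @ 5: {3,4}
'd' @ 6: {1,2,5}  [accepting]
after full input: {1,2,5}  (accept=1 in)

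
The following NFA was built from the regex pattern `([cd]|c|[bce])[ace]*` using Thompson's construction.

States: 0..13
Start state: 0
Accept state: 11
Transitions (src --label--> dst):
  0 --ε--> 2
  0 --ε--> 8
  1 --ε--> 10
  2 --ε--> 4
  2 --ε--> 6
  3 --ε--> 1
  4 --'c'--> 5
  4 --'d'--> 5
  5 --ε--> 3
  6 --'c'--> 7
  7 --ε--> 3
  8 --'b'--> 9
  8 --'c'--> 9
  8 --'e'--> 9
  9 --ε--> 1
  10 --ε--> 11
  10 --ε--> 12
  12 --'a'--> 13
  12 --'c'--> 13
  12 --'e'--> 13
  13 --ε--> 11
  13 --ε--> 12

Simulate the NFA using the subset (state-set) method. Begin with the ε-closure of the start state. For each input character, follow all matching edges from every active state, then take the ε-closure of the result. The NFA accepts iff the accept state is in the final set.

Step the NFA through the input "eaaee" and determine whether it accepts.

initial (ε-close {0}): {0,2,4,6,8}
'e' @ 1: {1,9,10,11,12}  [accepting]
'a' @ 2: {11,12,13}  [accepting]
'a' @ 3: {11,12,13}  [accepting]
'e' @ 4: {11,12,13}  [accepting]
'e' @ 5: {11,12,13}  [accepting]
final: {11,12,13}; accept 11 in set

Answer: ACCEPT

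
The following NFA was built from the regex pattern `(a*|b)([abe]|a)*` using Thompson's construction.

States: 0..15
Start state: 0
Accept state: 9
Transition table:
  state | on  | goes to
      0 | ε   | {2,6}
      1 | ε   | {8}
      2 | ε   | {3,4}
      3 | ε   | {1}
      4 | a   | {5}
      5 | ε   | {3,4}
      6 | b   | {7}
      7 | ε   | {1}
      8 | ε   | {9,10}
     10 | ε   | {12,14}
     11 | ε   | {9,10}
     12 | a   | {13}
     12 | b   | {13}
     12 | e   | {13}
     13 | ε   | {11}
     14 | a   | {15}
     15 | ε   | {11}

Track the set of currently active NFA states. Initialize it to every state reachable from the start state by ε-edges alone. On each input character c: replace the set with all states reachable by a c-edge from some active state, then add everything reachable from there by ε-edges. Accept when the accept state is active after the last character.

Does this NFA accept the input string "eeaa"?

start: ε-closure({0}) = {0,1,2,3,4,6,8,9,10,12,14}
'e' @ 1: {9,10,11,12,13,14}  ✓accept
'e' @ 2: {9,10,11,12,13,14}  ✓accept
'a' @ 3: {9,10,11,12,13,14,15}  ✓accept
'a' @ 4: {9,10,11,12,13,14,15}  ✓accept
after full input: {9,10,11,12,13,14,15}  (accept=9 in)

Answer: ACCEPT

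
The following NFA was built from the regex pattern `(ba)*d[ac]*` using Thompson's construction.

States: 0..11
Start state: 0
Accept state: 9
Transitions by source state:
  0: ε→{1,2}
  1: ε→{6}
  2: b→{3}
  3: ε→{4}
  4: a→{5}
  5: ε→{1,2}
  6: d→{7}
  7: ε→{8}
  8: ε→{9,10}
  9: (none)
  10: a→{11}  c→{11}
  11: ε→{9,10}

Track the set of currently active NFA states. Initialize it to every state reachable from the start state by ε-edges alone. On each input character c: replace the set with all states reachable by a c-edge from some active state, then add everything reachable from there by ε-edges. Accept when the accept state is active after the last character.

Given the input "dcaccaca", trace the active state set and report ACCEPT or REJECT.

Answer: ACCEPT

Derivation:
S₀ = ε-closure({0}) = {0,1,2,6}
'd' @ 1: {7,8,9,10}  (accept∈set)
'c' @ 2: {9,10,11}  (accept∈set)
'a' @ 3: {9,10,11}  (accept∈set)
'c' @ 4: {9,10,11}  (accept∈set)
'c' @ 5: {9,10,11}  (accept∈set)
'a' @ 6: {9,10,11}  (accept∈set)
'c' @ 7: {9,10,11}  (accept∈set)
'a' @ 8: {9,10,11}  (accept∈set)
after full input: {9,10,11}  (accept=9 in)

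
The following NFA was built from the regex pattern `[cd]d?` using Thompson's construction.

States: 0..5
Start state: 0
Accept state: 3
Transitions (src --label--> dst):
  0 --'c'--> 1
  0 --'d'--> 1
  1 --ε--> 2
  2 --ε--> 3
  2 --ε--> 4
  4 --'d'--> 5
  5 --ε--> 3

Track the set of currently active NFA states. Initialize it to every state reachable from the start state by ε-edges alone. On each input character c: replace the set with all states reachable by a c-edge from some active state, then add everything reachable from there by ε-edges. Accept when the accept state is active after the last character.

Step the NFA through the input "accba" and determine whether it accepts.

Answer: REJECT

Steps:
S₀ = ε-closure({0}) = {0}
'a' @ 1: {}  — state set empty
rest 'ccba' ignored (set empty)
end set {} — state 3 not in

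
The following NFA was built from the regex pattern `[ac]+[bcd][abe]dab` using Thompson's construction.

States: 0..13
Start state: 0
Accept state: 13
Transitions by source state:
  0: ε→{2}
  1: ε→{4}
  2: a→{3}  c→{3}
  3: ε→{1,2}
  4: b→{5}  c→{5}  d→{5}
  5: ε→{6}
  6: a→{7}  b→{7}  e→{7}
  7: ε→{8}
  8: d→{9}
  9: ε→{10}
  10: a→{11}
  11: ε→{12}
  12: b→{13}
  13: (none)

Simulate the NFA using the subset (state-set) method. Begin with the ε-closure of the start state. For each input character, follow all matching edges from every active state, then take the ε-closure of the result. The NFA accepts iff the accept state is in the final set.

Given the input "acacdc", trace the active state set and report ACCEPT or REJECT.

Answer: REJECT

Steps:
S₀ = ε-closure({0}) = {0,2}
'a' @ 1: {1,2,3,4}
'c' @ 2: {1,2,3,4,5,6}
'a' @ 3: {1,2,3,4,7,8}
'c' @ 4: {1,2,3,4,5,6}
'd' @ 5: {5,6}
'c' @ 6: {}  — state set empty
after full input: {}  (accept=13 not in)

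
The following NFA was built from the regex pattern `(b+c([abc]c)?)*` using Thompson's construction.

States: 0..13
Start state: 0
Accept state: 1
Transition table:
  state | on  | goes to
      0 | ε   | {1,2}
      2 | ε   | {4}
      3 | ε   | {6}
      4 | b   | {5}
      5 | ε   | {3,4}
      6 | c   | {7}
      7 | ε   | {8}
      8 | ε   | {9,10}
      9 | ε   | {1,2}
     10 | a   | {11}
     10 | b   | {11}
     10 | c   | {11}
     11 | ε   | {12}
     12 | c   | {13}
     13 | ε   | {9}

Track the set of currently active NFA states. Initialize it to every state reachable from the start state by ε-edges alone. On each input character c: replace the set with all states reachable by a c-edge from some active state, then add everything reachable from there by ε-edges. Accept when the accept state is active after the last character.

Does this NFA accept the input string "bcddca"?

S₀ = ε-closure({0}) = {0,1,2,4}
'b' @ 1: {3,4,5,6}
'c' @ 2: {1,2,4,7,8,9,10}  (accept∈set)
'd' @ 3: {}  — no active states
rest 'dca' ignored (set empty)
final: {}; accept 1 not in set

Answer: REJECT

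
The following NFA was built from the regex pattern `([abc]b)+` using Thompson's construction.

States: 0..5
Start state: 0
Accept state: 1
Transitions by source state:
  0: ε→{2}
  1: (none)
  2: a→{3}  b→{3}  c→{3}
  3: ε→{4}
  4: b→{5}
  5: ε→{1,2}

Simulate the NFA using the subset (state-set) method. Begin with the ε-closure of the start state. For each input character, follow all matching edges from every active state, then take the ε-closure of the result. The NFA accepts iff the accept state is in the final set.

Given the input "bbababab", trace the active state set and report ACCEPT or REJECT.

Answer: ACCEPT

Trace:
start: ε-closure({0}) = {0,2}
'b' @ 1: {3,4}
'b' @ 2: {1,2,5}  (accept∈set)
'a' @ 3: {3,4}
'b' @ 4: {1,2,5}  (accept∈set)
'a' @ 5: {3,4}
'b' @ 6: {1,2,5}  (accept∈set)
'a' @ 7: {3,4}
'b' @ 8: {1,2,5}  (accept∈set)
after full input: {1,2,5}  (accept=1 in)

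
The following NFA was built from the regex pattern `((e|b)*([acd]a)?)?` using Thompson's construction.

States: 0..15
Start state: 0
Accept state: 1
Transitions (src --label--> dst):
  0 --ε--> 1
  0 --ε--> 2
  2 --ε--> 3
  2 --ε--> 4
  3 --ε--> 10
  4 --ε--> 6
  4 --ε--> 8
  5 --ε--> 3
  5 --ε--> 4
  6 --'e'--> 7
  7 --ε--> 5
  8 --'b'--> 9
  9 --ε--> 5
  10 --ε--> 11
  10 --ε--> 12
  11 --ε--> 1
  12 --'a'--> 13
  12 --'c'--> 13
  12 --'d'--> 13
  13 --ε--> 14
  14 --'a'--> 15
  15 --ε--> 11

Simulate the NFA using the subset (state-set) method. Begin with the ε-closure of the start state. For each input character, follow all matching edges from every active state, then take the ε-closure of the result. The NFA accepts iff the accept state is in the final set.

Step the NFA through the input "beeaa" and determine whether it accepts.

S₀ = ε-closure({0}) = {0,1,2,3,4,6,8,10,11,12}
'b' @ 1: {1,3,4,5,6,8,9,10,11,12}  (accept∈set)
'e' @ 2: {1,3,4,5,6,7,8,10,11,12}  (accept∈set)
'e' @ 3: {1,3,4,5,6,7,8,10,11,12}  (accept∈set)
'a' @ 4: {13,14}
'a' @ 5: {1,11,15}  (accept∈set)
end set {1,11,15} — state 1 in

Answer: ACCEPT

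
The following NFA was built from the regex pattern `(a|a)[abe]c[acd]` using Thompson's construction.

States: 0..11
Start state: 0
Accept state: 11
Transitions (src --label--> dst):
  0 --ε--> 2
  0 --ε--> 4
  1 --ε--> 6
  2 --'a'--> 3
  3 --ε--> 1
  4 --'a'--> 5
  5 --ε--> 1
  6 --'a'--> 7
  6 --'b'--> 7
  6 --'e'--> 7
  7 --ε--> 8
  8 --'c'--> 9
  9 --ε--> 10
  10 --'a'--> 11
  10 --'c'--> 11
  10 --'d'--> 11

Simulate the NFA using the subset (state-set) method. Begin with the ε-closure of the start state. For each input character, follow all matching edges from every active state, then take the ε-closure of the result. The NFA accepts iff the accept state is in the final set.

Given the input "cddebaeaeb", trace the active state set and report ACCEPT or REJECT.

Answer: REJECT

Derivation:
S₀ = ε-closure({0}) = {0,2,4}
'c' @ 1: {}  — no active states
rest 'ddebaeaeb' ignored (set empty)
end set {} — state 11 not in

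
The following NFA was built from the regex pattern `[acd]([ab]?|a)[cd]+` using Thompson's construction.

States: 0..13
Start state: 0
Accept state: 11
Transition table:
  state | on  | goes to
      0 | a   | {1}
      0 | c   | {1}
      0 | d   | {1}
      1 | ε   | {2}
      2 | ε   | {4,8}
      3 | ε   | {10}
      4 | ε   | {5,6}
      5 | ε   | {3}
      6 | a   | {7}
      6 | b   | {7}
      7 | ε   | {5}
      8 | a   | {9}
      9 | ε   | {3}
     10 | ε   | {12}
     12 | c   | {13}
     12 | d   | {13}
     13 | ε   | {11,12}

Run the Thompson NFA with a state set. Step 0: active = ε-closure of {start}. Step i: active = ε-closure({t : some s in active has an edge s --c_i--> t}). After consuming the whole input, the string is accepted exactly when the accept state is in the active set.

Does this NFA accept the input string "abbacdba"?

Answer: REJECT

Trace:
S₀ = ε-closure({0}) = {0}
'a' @ 1: {1,2,3,4,5,6,8,10,12}
'b' @ 2: {3,5,7,10,12}
'b' @ 3: {}  — no active states
rest 'acdba' ignored (set empty)
final: {}; accept 11 not in set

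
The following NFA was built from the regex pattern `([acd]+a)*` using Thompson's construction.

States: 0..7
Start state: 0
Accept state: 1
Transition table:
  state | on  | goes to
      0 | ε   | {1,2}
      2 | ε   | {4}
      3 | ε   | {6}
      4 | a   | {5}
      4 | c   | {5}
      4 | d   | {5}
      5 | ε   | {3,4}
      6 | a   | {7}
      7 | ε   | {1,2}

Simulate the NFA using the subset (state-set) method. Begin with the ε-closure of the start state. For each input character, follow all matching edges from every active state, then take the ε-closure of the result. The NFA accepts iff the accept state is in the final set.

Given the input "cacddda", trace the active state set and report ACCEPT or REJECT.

Answer: ACCEPT

Trace:
initial (ε-close {0}): {0,1,2,4}
'c' @ 1: {3,4,5,6}
'a' @ 2: {1,2,3,4,5,6,7}  (accept∈set)
'c' @ 3: {3,4,5,6}
'd' @ 4: {3,4,5,6}
'd' @ 5: {3,4,5,6}
'd' @ 6: {3,4,5,6}
'a' @ 7: {1,2,3,4,5,6,7}  (accept∈set)
final: {1,2,3,4,5,6,7}; accept 1 in set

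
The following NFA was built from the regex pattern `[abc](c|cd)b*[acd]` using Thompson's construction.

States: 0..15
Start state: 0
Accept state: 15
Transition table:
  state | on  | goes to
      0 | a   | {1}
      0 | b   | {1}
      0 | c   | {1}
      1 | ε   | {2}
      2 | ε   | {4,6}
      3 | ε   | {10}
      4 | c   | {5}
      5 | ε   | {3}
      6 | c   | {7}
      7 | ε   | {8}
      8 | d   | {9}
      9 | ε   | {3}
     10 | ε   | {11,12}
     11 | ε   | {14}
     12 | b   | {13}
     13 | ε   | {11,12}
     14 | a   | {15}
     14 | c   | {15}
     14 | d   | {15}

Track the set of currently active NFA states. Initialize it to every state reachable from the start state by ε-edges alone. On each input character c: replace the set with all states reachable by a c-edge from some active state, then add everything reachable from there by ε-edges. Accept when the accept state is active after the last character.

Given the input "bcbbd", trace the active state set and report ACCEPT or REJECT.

Answer: ACCEPT

Steps:
start: ε-closure({0}) = {0}
'b' @ 1: {1,2,4,6}
'c' @ 2: {3,5,7,8,10,11,12,14}
'b' @ 3: {11,12,13,14}
'b' @ 4: {11,12,13,14}
'd' @ 5: {15}  (accept∈set)
after full input: {15}  (accept=15 in)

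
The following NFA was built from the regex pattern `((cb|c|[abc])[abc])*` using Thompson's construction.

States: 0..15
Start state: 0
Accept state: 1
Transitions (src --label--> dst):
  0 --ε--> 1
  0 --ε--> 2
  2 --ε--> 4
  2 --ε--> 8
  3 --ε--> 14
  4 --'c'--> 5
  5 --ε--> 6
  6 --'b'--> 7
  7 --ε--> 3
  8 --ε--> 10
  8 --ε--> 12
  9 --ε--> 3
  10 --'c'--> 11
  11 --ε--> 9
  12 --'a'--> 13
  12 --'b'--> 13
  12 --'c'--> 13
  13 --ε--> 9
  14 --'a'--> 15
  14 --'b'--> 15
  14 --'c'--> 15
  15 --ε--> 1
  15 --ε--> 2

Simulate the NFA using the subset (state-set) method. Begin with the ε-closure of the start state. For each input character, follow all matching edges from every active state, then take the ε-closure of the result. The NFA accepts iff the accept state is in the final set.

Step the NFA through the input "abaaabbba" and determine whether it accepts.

initial (ε-close {0}): {0,1,2,4,8,10,12}
'a' @ 1: {3,9,13,14}
'b' @ 2: {1,2,4,8,10,12,15}  ✓accept
'a' @ 3: {3,9,13,14}
'a' @ 4: {1,2,4,8,10,12,15}  ✓accept
'a' @ 5: {3,9,13,14}
'b' @ 6: {1,2,4,8,10,12,15}  ✓accept
'b' @ 7: {3,9,13,14}
'b' @ 8: {1,2,4,8,10,12,15}  ✓accept
'a' @ 9: {3,9,13,14}
after full input: {3,9,13,14}  (accept=1 not in)

Answer: REJECT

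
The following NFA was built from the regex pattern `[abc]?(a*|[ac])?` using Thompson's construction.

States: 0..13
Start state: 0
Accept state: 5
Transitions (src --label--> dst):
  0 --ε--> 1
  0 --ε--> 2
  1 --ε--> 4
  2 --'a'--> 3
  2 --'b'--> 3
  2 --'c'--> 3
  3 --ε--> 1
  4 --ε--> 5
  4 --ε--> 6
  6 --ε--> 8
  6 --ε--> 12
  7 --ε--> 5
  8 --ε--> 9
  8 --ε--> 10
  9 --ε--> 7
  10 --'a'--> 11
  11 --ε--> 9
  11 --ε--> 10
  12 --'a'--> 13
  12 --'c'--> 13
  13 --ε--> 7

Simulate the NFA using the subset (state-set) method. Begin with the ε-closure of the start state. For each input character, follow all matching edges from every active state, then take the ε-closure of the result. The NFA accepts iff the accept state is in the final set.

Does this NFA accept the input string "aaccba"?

S₀ = ε-closure({0}) = {0,1,2,4,5,6,7,8,9,10,12}
'a' @ 1: {1,3,4,5,6,7,8,9,10,11,12,13}  ✓accept
'a' @ 2: {5,7,9,10,11,13}  ✓accept
'c' @ 3: {}  — no active states
rest 'cba' ignored (set empty)
end set {} — state 5 not in

Answer: REJECT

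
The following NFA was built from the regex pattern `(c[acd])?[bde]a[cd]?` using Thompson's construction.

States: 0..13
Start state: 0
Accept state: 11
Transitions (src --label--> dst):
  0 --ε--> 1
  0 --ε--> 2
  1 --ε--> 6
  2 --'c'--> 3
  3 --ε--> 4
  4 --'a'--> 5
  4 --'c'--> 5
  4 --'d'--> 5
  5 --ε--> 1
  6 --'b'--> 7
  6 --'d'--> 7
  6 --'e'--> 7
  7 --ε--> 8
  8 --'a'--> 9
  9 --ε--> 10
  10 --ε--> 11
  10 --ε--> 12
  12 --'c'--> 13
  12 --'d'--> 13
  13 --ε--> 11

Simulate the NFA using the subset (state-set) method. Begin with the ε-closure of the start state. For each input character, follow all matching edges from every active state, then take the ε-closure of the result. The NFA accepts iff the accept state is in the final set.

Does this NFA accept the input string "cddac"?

S₀ = ε-closure({0}) = {0,1,2,6}
'c' @ 1: {3,4}
'd' @ 2: {1,5,6}
'd' @ 3: {7,8}
'a' @ 4: {9,10,11,12}  (accept∈set)
'c' @ 5: {11,13}  (accept∈set)
final: {11,13}; accept 11 in set

Answer: ACCEPT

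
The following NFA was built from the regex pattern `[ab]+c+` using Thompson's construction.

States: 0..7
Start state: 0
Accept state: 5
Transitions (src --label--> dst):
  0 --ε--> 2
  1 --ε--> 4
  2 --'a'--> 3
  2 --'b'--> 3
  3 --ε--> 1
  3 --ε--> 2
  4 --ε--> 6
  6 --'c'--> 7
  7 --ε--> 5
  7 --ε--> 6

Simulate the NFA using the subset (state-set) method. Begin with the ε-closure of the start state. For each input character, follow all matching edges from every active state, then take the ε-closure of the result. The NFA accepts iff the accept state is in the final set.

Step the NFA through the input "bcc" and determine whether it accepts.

start: ε-closure({0}) = {0,2}
'b' @ 1: {1,2,3,4,6}
'c' @ 2: {5,6,7}  (accept∈set)
'c' @ 3: {5,6,7}  (accept∈set)
end set {5,6,7} — state 5 in

Answer: ACCEPT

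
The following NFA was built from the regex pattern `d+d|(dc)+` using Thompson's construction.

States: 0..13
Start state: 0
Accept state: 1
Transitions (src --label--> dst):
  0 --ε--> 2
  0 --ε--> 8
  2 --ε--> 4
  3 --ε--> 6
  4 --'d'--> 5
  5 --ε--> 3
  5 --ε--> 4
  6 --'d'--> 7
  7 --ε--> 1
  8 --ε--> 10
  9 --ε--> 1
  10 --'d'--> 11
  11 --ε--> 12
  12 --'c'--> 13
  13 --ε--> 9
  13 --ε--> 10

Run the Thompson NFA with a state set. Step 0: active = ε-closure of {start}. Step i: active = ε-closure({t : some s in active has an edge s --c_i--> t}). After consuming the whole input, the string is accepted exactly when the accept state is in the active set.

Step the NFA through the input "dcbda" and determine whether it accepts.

Answer: REJECT

Derivation:
S₀ = ε-closure({0}) = {0,2,4,8,10}
'd' @ 1: {3,4,5,6,11,12}
'c' @ 2: {1,9,10,13}  [accepting]
'b' @ 3: {}  — dead — no transitions
rest 'da' ignored (set empty)
final: {}; accept 1 not in set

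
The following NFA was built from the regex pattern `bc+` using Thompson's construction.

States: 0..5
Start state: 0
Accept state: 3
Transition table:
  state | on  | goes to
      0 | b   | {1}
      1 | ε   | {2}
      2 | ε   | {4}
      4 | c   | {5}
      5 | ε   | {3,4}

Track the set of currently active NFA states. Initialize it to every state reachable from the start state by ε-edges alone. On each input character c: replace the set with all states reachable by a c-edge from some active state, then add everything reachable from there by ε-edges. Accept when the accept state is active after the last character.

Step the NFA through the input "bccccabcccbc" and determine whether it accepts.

Answer: REJECT

Derivation:
S₀ = ε-closure({0}) = {0}
'b' @ 1: {1,2,4}
'c' @ 2: {3,4,5}  [accepting]
'c' @ 3: {3,4,5}  [accepting]
'c' @ 4: {3,4,5}  [accepting]
'c' @ 5: {3,4,5}  [accepting]
'a' @ 6: {}  — state set empty
rest 'bcccbc' ignored (set empty)
end set {} — state 3 not in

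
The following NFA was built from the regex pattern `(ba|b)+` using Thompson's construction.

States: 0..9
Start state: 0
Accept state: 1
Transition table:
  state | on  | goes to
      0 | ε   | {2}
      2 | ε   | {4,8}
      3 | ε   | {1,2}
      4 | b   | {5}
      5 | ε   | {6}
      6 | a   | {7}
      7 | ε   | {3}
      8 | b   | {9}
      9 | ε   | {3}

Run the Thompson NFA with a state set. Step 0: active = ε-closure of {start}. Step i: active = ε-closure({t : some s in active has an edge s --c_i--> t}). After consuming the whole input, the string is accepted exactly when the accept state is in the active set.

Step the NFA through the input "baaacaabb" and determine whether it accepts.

S₀ = ε-closure({0}) = {0,2,4,8}
'b' @ 1: {1,2,3,4,5,6,8,9}  ✓accept
'a' @ 2: {1,2,3,4,7,8}  ✓accept
'a' @ 3: {}  — state set empty
rest 'acaabb' ignored (set empty)
end set {} — state 1 not in

Answer: REJECT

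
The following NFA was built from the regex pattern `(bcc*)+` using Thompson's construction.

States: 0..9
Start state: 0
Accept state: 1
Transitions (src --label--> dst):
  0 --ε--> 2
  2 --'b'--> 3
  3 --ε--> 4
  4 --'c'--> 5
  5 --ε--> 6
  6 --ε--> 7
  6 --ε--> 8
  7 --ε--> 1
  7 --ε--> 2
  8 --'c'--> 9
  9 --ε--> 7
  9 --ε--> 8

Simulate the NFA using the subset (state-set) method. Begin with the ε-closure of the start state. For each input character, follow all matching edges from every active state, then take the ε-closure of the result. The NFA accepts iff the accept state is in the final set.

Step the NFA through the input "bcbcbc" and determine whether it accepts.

Answer: ACCEPT

Derivation:
S₀ = ε-closure({0}) = {0,2}
'b' @ 1: {3,4}
'c' @ 2: {1,2,5,6,7,8}  ✓accept
'b' @ 3: {3,4}
'c' @ 4: {1,2,5,6,7,8}  ✓accept
'b' @ 5: {3,4}
'c' @ 6: {1,2,5,6,7,8}  ✓accept
end set {1,2,5,6,7,8} — state 1 in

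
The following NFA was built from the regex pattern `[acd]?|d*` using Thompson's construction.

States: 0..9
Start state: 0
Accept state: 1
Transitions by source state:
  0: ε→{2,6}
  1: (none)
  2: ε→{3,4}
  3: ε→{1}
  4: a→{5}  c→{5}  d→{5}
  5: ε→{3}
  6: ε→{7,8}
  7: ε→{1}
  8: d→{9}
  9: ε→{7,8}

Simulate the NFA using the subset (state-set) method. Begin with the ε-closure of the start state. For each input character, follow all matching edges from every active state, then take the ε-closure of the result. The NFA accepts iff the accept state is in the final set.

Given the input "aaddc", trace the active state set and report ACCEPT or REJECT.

Answer: REJECT

Steps:
S₀ = ε-closure({0}) = {0,1,2,3,4,6,7,8}
'a' @ 1: {1,3,5}  (accept∈set)
'a' @ 2: {}  — no active states
rest 'ddc' ignored (set empty)
final: {}; accept 1 not in set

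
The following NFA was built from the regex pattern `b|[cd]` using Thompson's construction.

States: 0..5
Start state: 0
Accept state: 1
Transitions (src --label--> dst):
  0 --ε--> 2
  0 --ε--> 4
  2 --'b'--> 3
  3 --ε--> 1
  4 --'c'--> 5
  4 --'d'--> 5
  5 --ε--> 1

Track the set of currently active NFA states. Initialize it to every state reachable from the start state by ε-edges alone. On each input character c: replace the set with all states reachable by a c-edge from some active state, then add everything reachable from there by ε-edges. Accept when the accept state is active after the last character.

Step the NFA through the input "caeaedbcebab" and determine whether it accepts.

start: ε-closure({0}) = {0,2,4}
'c' @ 1: {1,5}  [accepting]
'a' @ 2: {}  — state set empty
rest 'eaedbcebab' ignored (set empty)
end set {} — state 1 not in

Answer: REJECT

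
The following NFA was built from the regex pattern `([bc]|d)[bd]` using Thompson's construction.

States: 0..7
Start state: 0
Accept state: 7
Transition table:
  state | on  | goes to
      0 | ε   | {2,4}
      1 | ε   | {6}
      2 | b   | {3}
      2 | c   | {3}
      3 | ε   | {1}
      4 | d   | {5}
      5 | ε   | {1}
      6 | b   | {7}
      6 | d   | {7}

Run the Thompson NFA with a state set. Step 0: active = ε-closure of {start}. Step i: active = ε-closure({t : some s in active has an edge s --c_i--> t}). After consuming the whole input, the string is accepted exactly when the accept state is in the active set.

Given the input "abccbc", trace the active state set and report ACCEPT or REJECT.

Answer: REJECT

Steps:
start: ε-closure({0}) = {0,2,4}
'a' @ 1: {}  — state set empty
rest 'bccbc' ignored (set empty)
end set {} — state 7 not in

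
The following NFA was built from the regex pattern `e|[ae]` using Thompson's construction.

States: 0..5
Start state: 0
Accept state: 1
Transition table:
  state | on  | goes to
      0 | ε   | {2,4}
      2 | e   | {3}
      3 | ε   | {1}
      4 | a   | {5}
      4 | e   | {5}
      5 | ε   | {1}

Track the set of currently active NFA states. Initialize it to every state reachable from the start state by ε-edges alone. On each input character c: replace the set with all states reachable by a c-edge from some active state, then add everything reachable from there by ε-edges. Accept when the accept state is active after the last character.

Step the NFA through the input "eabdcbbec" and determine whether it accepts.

initial (ε-close {0}): {0,2,4}
'e' @ 1: {1,3,5}  (accept∈set)
'a' @ 2: {}  — no active states
rest 'bdcbbec' ignored (set empty)
final: {}; accept 1 not in set

Answer: REJECT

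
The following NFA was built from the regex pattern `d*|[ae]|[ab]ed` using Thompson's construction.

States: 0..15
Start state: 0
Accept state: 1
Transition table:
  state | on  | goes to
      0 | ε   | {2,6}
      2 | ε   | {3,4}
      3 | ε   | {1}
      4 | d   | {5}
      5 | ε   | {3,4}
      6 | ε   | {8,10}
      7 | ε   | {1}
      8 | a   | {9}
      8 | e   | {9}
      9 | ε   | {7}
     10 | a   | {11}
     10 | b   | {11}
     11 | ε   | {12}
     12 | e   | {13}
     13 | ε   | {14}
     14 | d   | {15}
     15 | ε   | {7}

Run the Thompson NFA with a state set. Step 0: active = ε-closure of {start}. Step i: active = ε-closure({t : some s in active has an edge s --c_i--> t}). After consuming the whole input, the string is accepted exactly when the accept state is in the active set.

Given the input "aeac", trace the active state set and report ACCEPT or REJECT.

Answer: REJECT

Trace:
start: ε-closure({0}) = {0,1,2,3,4,6,8,10}
'a' @ 1: {1,7,9,11,12}  [accepting]
'e' @ 2: {13,14}
'a' @ 3: {}  — state set empty
rest 'c' ignored (set empty)
end set {} — state 1 not in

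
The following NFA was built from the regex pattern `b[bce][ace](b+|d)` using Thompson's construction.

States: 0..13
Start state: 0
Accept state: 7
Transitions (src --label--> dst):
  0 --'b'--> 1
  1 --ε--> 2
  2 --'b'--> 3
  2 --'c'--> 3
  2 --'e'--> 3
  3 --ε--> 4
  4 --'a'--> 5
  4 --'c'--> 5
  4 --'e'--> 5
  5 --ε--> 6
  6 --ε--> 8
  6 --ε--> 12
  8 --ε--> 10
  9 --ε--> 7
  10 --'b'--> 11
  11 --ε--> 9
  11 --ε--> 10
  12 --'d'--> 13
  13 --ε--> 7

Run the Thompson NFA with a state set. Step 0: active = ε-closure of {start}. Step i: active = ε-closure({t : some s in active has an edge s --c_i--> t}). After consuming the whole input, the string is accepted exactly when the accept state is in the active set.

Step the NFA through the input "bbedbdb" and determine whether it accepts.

start: ε-closure({0}) = {0}
'b' @ 1: {1,2}
'b' @ 2: {3,4}
'e' @ 3: {5,6,8,10,12}
'd' @ 4: {7,13}  [accepting]
'b' @ 5: {}  — state set empty
rest 'db' ignored (set empty)
final: {}; accept 7 not in set

Answer: REJECT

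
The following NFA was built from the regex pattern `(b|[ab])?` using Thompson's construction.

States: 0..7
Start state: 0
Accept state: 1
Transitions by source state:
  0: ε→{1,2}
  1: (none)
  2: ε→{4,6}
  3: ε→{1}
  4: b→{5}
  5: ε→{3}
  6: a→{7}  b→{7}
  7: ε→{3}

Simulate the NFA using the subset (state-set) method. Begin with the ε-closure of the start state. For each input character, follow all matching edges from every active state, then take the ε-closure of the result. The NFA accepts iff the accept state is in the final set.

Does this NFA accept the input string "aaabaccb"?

initial (ε-close {0}): {0,1,2,4,6}
'a' @ 1: {1,3,7}  [accepting]
'a' @ 2: {}  — no active states
rest 'abaccb' ignored (set empty)
final: {}; accept 1 not in set

Answer: REJECT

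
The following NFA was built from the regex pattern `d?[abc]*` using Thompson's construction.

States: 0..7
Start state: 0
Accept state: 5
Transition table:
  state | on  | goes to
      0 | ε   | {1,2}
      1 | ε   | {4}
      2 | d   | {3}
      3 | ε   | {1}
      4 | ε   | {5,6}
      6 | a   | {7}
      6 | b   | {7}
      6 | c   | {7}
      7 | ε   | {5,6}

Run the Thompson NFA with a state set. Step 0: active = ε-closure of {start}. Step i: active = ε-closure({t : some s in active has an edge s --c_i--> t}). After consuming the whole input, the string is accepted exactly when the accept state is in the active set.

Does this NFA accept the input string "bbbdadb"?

Answer: REJECT

Trace:
start: ε-closure({0}) = {0,1,2,4,5,6}
'b' @ 1: {5,6,7}  (accept∈set)
'b' @ 2: {5,6,7}  (accept∈set)
'b' @ 3: {5,6,7}  (accept∈set)
'd' @ 4: {}  — state set empty
rest 'adb' ignored (set empty)
end set {} — state 5 not in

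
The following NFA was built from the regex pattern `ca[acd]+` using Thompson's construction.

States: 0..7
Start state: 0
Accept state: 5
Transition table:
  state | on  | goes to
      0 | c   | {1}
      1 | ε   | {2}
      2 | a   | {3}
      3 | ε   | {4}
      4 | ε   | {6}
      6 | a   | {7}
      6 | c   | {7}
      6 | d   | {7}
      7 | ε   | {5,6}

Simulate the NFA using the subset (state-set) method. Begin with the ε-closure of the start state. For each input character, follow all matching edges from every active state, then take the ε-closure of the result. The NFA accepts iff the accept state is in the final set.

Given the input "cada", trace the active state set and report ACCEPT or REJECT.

Answer: ACCEPT

Trace:
S₀ = ε-closure({0}) = {0}
'c' @ 1: {1,2}
'a' @ 2: {3,4,6}
'd' @ 3: {5,6,7}  (accept∈set)
'a' @ 4: {5,6,7}  (accept∈set)
final: {5,6,7}; accept 5 in set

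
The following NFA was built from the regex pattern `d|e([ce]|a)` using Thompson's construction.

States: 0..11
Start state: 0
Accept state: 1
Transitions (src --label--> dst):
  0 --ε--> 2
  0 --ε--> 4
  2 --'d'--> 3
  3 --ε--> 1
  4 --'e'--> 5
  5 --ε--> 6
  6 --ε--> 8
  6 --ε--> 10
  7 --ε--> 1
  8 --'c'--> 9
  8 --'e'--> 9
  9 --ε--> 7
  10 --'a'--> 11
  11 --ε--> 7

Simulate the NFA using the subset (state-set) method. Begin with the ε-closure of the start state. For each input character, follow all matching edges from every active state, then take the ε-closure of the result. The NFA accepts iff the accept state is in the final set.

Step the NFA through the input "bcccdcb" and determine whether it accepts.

Answer: REJECT

Steps:
initial (ε-close {0}): {0,2,4}
'b' @ 1: {}  — dead — no transitions
rest 'cccdcb' ignored (set empty)
after full input: {}  (accept=1 not in)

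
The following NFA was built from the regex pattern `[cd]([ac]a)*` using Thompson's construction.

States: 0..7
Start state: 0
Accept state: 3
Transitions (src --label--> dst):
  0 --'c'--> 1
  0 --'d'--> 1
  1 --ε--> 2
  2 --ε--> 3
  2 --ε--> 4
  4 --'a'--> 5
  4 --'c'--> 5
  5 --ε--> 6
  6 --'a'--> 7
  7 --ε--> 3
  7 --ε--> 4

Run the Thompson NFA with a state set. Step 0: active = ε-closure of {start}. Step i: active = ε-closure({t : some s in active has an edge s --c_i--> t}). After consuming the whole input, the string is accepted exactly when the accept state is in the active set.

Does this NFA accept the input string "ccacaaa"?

start: ε-closure({0}) = {0}
'c' @ 1: {1,2,3,4}  (accept∈set)
'c' @ 2: {5,6}
'a' @ 3: {3,4,7}  (accept∈set)
'c' @ 4: {5,6}
'a' @ 5: {3,4,7}  (accept∈set)
'a' @ 6: {5,6}
'a' @ 7: {3,4,7}  (accept∈set)
final: {3,4,7}; accept 3 in set

Answer: ACCEPT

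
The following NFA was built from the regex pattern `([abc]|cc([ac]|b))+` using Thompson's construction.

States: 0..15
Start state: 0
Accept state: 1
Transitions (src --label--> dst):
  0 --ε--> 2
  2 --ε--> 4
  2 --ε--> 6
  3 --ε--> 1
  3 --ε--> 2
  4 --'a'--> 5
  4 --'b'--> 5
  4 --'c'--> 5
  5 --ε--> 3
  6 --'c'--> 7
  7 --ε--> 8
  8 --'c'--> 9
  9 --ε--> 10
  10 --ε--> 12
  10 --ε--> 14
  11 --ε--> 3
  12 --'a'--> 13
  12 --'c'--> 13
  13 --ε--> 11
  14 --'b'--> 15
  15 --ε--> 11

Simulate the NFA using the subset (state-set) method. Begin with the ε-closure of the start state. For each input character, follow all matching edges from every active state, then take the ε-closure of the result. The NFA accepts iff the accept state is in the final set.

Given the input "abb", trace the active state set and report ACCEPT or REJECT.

start: ε-closure({0}) = {0,2,4,6}
'a' @ 1: {1,2,3,4,5,6}  ✓accept
'b' @ 2: {1,2,3,4,5,6}  ✓accept
'b' @ 3: {1,2,3,4,5,6}  ✓accept
after full input: {1,2,3,4,5,6}  (accept=1 in)

Answer: ACCEPT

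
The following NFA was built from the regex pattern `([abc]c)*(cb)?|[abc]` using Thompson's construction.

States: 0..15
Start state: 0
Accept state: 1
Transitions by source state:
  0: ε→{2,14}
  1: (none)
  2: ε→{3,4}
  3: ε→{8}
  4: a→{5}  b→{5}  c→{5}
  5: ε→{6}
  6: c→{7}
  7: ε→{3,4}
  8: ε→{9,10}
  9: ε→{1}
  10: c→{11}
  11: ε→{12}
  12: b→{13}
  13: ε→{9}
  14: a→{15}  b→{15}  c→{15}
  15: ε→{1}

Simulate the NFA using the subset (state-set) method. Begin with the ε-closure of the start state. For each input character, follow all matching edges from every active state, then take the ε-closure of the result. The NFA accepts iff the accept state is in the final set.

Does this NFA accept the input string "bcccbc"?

start: ε-closure({0}) = {0,1,2,3,4,8,9,10,14}
'b' @ 1: {1,5,6,15}  (accept∈set)
'c' @ 2: {1,3,4,7,8,9,10}  (accept∈set)
'c' @ 3: {5,6,11,12}
'c' @ 4: {1,3,4,7,8,9,10}  (accept∈set)
'b' @ 5: {5,6}
'c' @ 6: {1,3,4,7,8,9,10}  (accept∈set)
end set {1,3,4,7,8,9,10} — state 1 in

Answer: ACCEPT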